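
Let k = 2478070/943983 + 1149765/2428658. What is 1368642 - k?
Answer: 3137757784139618533/2292611864814 ≈ 1.3686e+6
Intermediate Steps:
k = 7103743144055/2292611864814 (k = 2478070*(1/943983) + 1149765*(1/2428658) = 2478070/943983 + 1149765/2428658 = 7103743144055/2292611864814 ≈ 3.0985)
1368642 - k = 1368642 - 1*7103743144055/2292611864814 = 1368642 - 7103743144055/2292611864814 = 3137757784139618533/2292611864814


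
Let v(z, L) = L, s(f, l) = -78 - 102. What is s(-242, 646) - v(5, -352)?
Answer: 172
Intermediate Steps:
s(f, l) = -180
s(-242, 646) - v(5, -352) = -180 - 1*(-352) = -180 + 352 = 172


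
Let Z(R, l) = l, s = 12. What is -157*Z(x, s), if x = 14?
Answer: -1884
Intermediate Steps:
-157*Z(x, s) = -157*12 = -1884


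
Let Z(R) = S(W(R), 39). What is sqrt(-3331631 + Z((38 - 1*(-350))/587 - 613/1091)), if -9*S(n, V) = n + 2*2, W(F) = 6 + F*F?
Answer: 5*I*sqrt(491909538401502202)/1921251 ≈ 1825.3*I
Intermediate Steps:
W(F) = 6 + F**2
S(n, V) = -4/9 - n/9 (S(n, V) = -(n + 2*2)/9 = -(n + 4)/9 = -(4 + n)/9 = -4/9 - n/9)
Z(R) = -10/9 - R**2/9 (Z(R) = -4/9 - (6 + R**2)/9 = -4/9 + (-2/3 - R**2/9) = -10/9 - R**2/9)
sqrt(-3331631 + Z((38 - 1*(-350))/587 - 613/1091)) = sqrt(-3331631 + (-10/9 - ((38 - 1*(-350))/587 - 613/1091)**2/9)) = sqrt(-3331631 + (-10/9 - ((38 + 350)*(1/587) - 613*1/1091)**2/9)) = sqrt(-3331631 + (-10/9 - (388*(1/587) - 613/1091)**2/9)) = sqrt(-3331631 + (-10/9 - (388/587 - 613/1091)**2/9)) = sqrt(-3331631 + (-10/9 - (63477/640417)**2/9)) = sqrt(-3331631 + (-10/9 - 1/9*4029329529/410133933889)) = sqrt(-3331631 + (-10/9 - 447703281/410133933889)) = sqrt(-3331631 - 4105368668419/3691205405001) = sqrt(-12297738460037555050/3691205405001) = 5*I*sqrt(491909538401502202)/1921251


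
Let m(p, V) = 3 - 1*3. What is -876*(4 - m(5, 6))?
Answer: -3504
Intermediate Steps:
m(p, V) = 0 (m(p, V) = 3 - 3 = 0)
-876*(4 - m(5, 6)) = -876*(4 - 1*0) = -876*(4 + 0) = -876*4 = -3504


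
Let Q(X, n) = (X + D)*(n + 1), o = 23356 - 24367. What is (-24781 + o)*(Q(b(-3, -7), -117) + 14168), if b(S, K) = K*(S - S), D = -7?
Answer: -386364160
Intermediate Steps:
b(S, K) = 0 (b(S, K) = K*0 = 0)
o = -1011
Q(X, n) = (1 + n)*(-7 + X) (Q(X, n) = (X - 7)*(n + 1) = (-7 + X)*(1 + n) = (1 + n)*(-7 + X))
(-24781 + o)*(Q(b(-3, -7), -117) + 14168) = (-24781 - 1011)*((-7 + 0 - 7*(-117) + 0*(-117)) + 14168) = -25792*((-7 + 0 + 819 + 0) + 14168) = -25792*(812 + 14168) = -25792*14980 = -386364160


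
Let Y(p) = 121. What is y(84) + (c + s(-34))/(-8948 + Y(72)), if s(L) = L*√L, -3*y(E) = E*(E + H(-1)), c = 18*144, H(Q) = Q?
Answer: -20516540/8827 + 34*I*√34/8827 ≈ -2324.3 + 0.02246*I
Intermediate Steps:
c = 2592
y(E) = -E*(-1 + E)/3 (y(E) = -E*(E - 1)/3 = -E*(-1 + E)/3)
s(L) = L^(3/2)
y(84) + (c + s(-34))/(-8948 + Y(72)) = (⅓)*84*(1 - 1*84) + (2592 + (-34)^(3/2))/(-8948 + 121) = (⅓)*84*(1 - 84) + (2592 - 34*I*√34)/(-8827) = (⅓)*84*(-83) + (2592 - 34*I*√34)*(-1/8827) = -2324 + (-2592/8827 + 34*I*√34/8827) = -20516540/8827 + 34*I*√34/8827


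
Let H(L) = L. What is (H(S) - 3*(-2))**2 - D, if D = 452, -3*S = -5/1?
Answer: -3539/9 ≈ -393.22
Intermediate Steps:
S = 5/3 (S = -(-5)/(3*1) = -(-5)/3 = -1/3*(-5) = 5/3 ≈ 1.6667)
(H(S) - 3*(-2))**2 - D = (5/3 - 3*(-2))**2 - 1*452 = (5/3 + 6)**2 - 452 = (23/3)**2 - 452 = 529/9 - 452 = -3539/9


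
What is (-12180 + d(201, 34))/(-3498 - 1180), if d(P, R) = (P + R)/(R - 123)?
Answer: 1084255/416342 ≈ 2.6042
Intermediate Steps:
d(P, R) = (P + R)/(-123 + R)
(-12180 + d(201, 34))/(-3498 - 1180) = (-12180 + (201 + 34)/(-123 + 34))/(-3498 - 1180) = (-12180 + 235/(-89))/(-4678) = (-12180 - 1/89*235)*(-1/4678) = (-12180 - 235/89)*(-1/4678) = -1084255/89*(-1/4678) = 1084255/416342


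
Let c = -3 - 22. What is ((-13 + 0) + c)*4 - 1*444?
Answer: -596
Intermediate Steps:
c = -25
((-13 + 0) + c)*4 - 1*444 = ((-13 + 0) - 25)*4 - 1*444 = (-13 - 25)*4 - 444 = -38*4 - 444 = -152 - 444 = -596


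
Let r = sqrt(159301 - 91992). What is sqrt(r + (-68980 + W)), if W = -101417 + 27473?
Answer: sqrt(-142924 + sqrt(67309)) ≈ 377.71*I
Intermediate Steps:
W = -73944
r = sqrt(67309) ≈ 259.44
sqrt(r + (-68980 + W)) = sqrt(sqrt(67309) + (-68980 - 73944)) = sqrt(sqrt(67309) - 142924) = sqrt(-142924 + sqrt(67309))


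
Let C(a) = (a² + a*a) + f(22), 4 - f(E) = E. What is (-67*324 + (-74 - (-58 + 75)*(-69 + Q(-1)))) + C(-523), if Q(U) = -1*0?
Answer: 526431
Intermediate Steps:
Q(U) = 0
f(E) = 4 - E
C(a) = -18 + 2*a² (C(a) = (a² + a*a) + (4 - 1*22) = (a² + a²) + (4 - 22) = 2*a² - 18 = -18 + 2*a²)
(-67*324 + (-74 - (-58 + 75)*(-69 + Q(-1)))) + C(-523) = (-67*324 + (-74 - (-58 + 75)*(-69 + 0))) + (-18 + 2*(-523)²) = (-21708 + (-74 - 17*(-69))) + (-18 + 2*273529) = (-21708 + (-74 - 1*(-1173))) + (-18 + 547058) = (-21708 + (-74 + 1173)) + 547040 = (-21708 + 1099) + 547040 = -20609 + 547040 = 526431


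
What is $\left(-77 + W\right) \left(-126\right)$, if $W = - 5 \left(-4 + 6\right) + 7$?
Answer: $10080$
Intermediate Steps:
$W = -3$ ($W = \left(-5\right) 2 + 7 = -10 + 7 = -3$)
$\left(-77 + W\right) \left(-126\right) = \left(-77 - 3\right) \left(-126\right) = \left(-80\right) \left(-126\right) = 10080$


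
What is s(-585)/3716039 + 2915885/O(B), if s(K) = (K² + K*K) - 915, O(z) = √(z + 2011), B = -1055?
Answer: 683535/3716039 + 2915885*√239/478 ≈ 94307.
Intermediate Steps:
O(z) = √(2011 + z)
s(K) = -915 + 2*K² (s(K) = (K² + K²) - 915 = 2*K² - 915 = -915 + 2*K²)
s(-585)/3716039 + 2915885/O(B) = (-915 + 2*(-585)²)/3716039 + 2915885/(√(2011 - 1055)) = (-915 + 2*342225)*(1/3716039) + 2915885/(√956) = (-915 + 684450)*(1/3716039) + 2915885/((2*√239)) = 683535*(1/3716039) + 2915885*(√239/478) = 683535/3716039 + 2915885*√239/478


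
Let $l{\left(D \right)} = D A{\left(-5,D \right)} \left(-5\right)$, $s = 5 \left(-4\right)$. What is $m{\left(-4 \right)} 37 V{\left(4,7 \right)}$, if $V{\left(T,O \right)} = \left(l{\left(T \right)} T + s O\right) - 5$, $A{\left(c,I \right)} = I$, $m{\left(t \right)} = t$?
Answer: $68820$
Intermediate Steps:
$s = -20$
$l{\left(D \right)} = - 5 D^{2}$ ($l{\left(D \right)} = D D \left(-5\right) = D^{2} \left(-5\right) = - 5 D^{2}$)
$V{\left(T,O \right)} = -5 - 20 O - 5 T^{3}$ ($V{\left(T,O \right)} = \left(- 5 T^{2} T - 20 O\right) - 5 = \left(- 5 T^{3} - 20 O\right) - 5 = \left(- 20 O - 5 T^{3}\right) - 5 = -5 - 20 O - 5 T^{3}$)
$m{\left(-4 \right)} 37 V{\left(4,7 \right)} = \left(-4\right) 37 \left(-5 - 140 - 5 \cdot 4^{3}\right) = - 148 \left(-5 - 140 - 320\right) = \left(-148\right) \left(-465\right) = 68820$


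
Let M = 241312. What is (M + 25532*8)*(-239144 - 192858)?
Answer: -192486267136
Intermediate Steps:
(M + 25532*8)*(-239144 - 192858) = (241312 + 25532*8)*(-239144 - 192858) = (241312 + 204256)*(-432002) = 445568*(-432002) = -192486267136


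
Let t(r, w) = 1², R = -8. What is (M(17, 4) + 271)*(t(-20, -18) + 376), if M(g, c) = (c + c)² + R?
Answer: 123279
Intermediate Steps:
t(r, w) = 1
M(g, c) = -8 + 4*c² (M(g, c) = (c + c)² - 8 = (2*c)² - 8 = 4*c² - 8 = -8 + 4*c²)
(M(17, 4) + 271)*(t(-20, -18) + 376) = ((-8 + 4*4²) + 271)*(1 + 376) = ((-8 + 4*16) + 271)*377 = ((-8 + 64) + 271)*377 = (56 + 271)*377 = 327*377 = 123279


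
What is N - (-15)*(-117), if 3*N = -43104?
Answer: -16123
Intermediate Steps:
N = -14368 (N = (1/3)*(-43104) = -14368)
N - (-15)*(-117) = -14368 - (-15)*(-117) = -14368 - 1*1755 = -14368 - 1755 = -16123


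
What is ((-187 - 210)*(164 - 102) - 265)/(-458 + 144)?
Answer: 24879/314 ≈ 79.232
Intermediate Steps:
((-187 - 210)*(164 - 102) - 265)/(-458 + 144) = (-397*62 - 265)/(-314) = (-24614 - 265)*(-1/314) = -24879*(-1/314) = 24879/314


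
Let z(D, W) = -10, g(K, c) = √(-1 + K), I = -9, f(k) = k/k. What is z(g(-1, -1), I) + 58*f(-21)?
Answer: 48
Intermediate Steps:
f(k) = 1
z(g(-1, -1), I) + 58*f(-21) = -10 + 58*1 = -10 + 58 = 48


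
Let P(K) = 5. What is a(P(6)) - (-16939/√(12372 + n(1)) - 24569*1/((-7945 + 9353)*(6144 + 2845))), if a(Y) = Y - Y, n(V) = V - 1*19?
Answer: 24569/12656512 + 16939*√12354/12354 ≈ 152.40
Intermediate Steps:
n(V) = -19 + V (n(V) = V - 19 = -19 + V)
a(Y) = 0
a(P(6)) - (-16939/√(12372 + n(1)) - 24569*1/((-7945 + 9353)*(6144 + 2845))) = 0 - (-16939/√(12372 + (-19 + 1)) - 24569*1/((-7945 + 9353)*(6144 + 2845))) = 0 - (-16939/√(12372 - 18) - 24569/(8989*1408)) = 0 - (-16939*√12354/12354 - 24569/12656512) = 0 - (-24569/12656512 - 16939*√12354/12354) = 0 + (24569/12656512 + 16939*√12354/12354) = 24569/12656512 + 16939*√12354/12354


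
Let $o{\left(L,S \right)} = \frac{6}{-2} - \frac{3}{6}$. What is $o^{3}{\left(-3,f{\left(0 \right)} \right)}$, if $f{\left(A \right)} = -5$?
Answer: $- \frac{343}{8} \approx -42.875$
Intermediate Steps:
$o{\left(L,S \right)} = - \frac{7}{2}$ ($o{\left(L,S \right)} = 6 \left(- \frac{1}{2}\right) - \frac{1}{2} = -3 - \frac{1}{2} = - \frac{7}{2}$)
$o^{3}{\left(-3,f{\left(0 \right)} \right)} = \left(- \frac{7}{2}\right)^{3} = - \frac{343}{8}$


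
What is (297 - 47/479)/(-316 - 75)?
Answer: -142216/187289 ≈ -0.75934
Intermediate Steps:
(297 - 47/479)/(-316 - 75) = (297 - 47*1/479)/(-391) = (297 - 47/479)*(-1/391) = (142216/479)*(-1/391) = -142216/187289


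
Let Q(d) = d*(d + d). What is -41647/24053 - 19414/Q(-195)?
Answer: -1817109646/914615325 ≈ -1.9867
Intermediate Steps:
Q(d) = 2*d² (Q(d) = d*(2*d) = 2*d²)
-41647/24053 - 19414/Q(-195) = -41647/24053 - 19414/(2*(-195)²) = -41647*1/24053 - 19414/(2*38025) = -41647/24053 - 19414/76050 = -41647/24053 - 19414*1/76050 = -41647/24053 - 9707/38025 = -1817109646/914615325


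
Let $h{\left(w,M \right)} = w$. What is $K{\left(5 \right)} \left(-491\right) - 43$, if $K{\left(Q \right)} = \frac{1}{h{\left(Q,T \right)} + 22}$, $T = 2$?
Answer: $- \frac{1652}{27} \approx -61.185$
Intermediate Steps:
$K{\left(Q \right)} = \frac{1}{22 + Q}$ ($K{\left(Q \right)} = \frac{1}{Q + 22} = \frac{1}{22 + Q}$)
$K{\left(5 \right)} \left(-491\right) - 43 = \frac{1}{22 + 5} \left(-491\right) - 43 = \frac{1}{27} \left(-491\right) - 43 = - \frac{491}{27} - 43 = - \frac{1652}{27}$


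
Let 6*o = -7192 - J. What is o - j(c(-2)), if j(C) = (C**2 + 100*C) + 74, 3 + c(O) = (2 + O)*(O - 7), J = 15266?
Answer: -3526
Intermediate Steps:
c(O) = -3 + (-7 + O)*(2 + O) (c(O) = -3 + (2 + O)*(O - 7) = -3 + (2 + O)*(-7 + O) = -3 + (-7 + O)*(2 + O))
o = -3743 (o = (-7192 - 1*15266)/6 = (-7192 - 15266)/6 = (1/6)*(-22458) = -3743)
j(C) = 74 + C**2 + 100*C
o - j(c(-2)) = -3743 - (74 + (-17 + (-2)**2 - 5*(-2))**2 + 100*(-17 + (-2)**2 - 5*(-2))) = -3743 - (74 + (-17 + 4 + 10)**2 + 100*(-17 + 4 + 10)) = -3743 - (74 + (-3)**2 + 100*(-3)) = -3743 - (74 + 9 - 300) = -3743 - 1*(-217) = -3743 + 217 = -3526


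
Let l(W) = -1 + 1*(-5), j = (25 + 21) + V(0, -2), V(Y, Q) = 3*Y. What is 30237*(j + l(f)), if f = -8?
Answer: 1209480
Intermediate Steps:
j = 46 (j = (25 + 21) + 3*0 = 46 + 0 = 46)
l(W) = -6 (l(W) = -1 - 5 = -6)
30237*(j + l(f)) = 30237*(46 - 6) = 30237*40 = 1209480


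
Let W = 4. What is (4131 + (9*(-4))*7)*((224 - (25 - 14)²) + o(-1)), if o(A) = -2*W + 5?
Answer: 387900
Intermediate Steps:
o(A) = -3 (o(A) = -2*4 + 5 = -8 + 5 = -3)
(4131 + (9*(-4))*7)*((224 - (25 - 14)²) + o(-1)) = (4131 + (9*(-4))*7)*((224 - (25 - 14)²) - 3) = (4131 - 36*7)*((224 - 1*11²) - 3) = (4131 - 252)*((224 - 1*121) - 3) = 3879*((224 - 121) - 3) = 3879*(103 - 3) = 3879*100 = 387900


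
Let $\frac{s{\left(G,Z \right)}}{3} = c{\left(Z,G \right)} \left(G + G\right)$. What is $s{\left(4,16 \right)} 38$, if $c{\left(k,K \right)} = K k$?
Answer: $58368$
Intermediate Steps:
$s{\left(G,Z \right)} = 6 Z G^{2}$ ($s{\left(G,Z \right)} = 3 G Z \left(G + G\right) = 3 G Z 2 G = 3 \cdot 2 Z G^{2} = 6 Z G^{2}$)
$s{\left(4,16 \right)} 38 = 6 \cdot 16 \cdot 4^{2} \cdot 38 = 6 \cdot 16 \cdot 16 \cdot 38 = 1536 \cdot 38 = 58368$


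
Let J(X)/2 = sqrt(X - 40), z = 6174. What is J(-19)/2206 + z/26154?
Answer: 343/1453 + I*sqrt(59)/1103 ≈ 0.23606 + 0.0069639*I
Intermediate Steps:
J(X) = 2*sqrt(-40 + X) (J(X) = 2*sqrt(X - 40) = 2*sqrt(-40 + X))
J(-19)/2206 + z/26154 = (2*sqrt(-40 - 19))/2206 + 6174/26154 = (2*sqrt(-59))*(1/2206) + 6174*(1/26154) = (2*(I*sqrt(59)))*(1/2206) + 343/1453 = (2*I*sqrt(59))*(1/2206) + 343/1453 = I*sqrt(59)/1103 + 343/1453 = 343/1453 + I*sqrt(59)/1103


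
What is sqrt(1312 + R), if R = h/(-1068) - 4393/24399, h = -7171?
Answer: sqrt(2763331607153077)/1447674 ≈ 36.312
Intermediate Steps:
R = 56757835/8686044 (R = -7171/(-1068) - 4393/24399 = -7171*(-1/1068) - 4393*1/24399 = 7171/1068 - 4393/24399 = 56757835/8686044 ≈ 6.5344)
sqrt(1312 + R) = sqrt(1312 + 56757835/8686044) = sqrt(11452847563/8686044) = sqrt(2763331607153077)/1447674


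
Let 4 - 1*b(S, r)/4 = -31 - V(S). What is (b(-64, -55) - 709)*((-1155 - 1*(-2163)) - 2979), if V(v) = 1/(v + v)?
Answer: 35889939/32 ≈ 1.1216e+6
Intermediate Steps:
V(v) = 1/(2*v)
b(S, r) = 140 + 2/S (b(S, r) = 16 - 4*(-31 - 1/(2*S)) = 16 + (124 + 2/S) = 140 + 2/S)
(b(-64, -55) - 709)*((-1155 - 1*(-2163)) - 2979) = ((140 + 2/(-64)) - 709)*((-1155 - 1*(-2163)) - 2979) = ((140 + 2*(-1/64)) - 709)*((-1155 + 2163) - 2979) = ((140 - 1/32) - 709)*(1008 - 2979) = (4479/32 - 709)*(-1971) = -18209/32*(-1971) = 35889939/32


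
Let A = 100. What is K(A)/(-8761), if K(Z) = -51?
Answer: 51/8761 ≈ 0.0058213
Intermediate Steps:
K(A)/(-8761) = -51/(-8761) = -51*(-1/8761) = 51/8761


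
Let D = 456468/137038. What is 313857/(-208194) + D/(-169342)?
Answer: -606962606609697/402617510936102 ≈ -1.5075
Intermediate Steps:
D = 228234/68519 (D = 456468*(1/137038) = 228234/68519 ≈ 3.3310)
313857/(-208194) + D/(-169342) = 313857/(-208194) + (228234/68519)/(-169342) = 313857*(-1/208194) + (228234/68519)*(-1/169342) = -104619/69398 - 114117/5801572249 = -606962606609697/402617510936102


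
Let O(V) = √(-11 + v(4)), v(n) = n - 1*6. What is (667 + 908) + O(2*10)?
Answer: 1575 + I*√13 ≈ 1575.0 + 3.6056*I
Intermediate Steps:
v(n) = -6 + n (v(n) = n - 6 = -6 + n)
O(V) = I*√13 (O(V) = √(-11 + (-6 + 4)) = √(-11 - 2) = √(-13) = I*√13)
(667 + 908) + O(2*10) = (667 + 908) + I*√13 = 1575 + I*√13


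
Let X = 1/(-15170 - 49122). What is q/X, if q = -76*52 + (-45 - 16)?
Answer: 258003796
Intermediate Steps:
X = -1/64292 (X = 1/(-64292) = -1/64292 ≈ -1.5554e-5)
q = -4013 (q = -3952 - 61 = -4013)
q/X = -4013/(-1/64292) = -4013*(-64292) = 258003796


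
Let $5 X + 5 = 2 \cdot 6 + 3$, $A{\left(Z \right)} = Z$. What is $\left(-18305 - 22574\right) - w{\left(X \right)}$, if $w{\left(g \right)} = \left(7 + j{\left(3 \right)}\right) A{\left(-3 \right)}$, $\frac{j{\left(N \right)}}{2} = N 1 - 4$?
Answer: $-40864$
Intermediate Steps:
$X = 2$ ($X = -1 + \frac{2 \cdot 6 + 3}{5} = -1 + \frac{12 + 3}{5} = -1 + \frac{1}{5} \cdot 15 = -1 + 3 = 2$)
$j{\left(N \right)} = -8 + 2 N$ ($j{\left(N \right)} = 2 \left(N 1 - 4\right) = 2 \left(N - 4\right) = 2 \left(-4 + N\right) = -8 + 2 N$)
$w{\left(g \right)} = -15$ ($w{\left(g \right)} = \left(7 + \left(-8 + 2 \cdot 3\right)\right) \left(-3\right) = \left(7 + \left(-8 + 6\right)\right) \left(-3\right) = \left(7 - 2\right) \left(-3\right) = 5 \left(-3\right) = -15$)
$\left(-18305 - 22574\right) - w{\left(X \right)} = \left(-18305 - 22574\right) - -15 = \left(-18305 - 22574\right) + 15 = -40879 + 15 = -40864$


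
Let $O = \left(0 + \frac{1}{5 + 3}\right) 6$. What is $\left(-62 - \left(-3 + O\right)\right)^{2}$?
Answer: $\frac{57121}{16} \approx 3570.1$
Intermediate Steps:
$O = \frac{3}{4}$ ($O = \left(0 + \frac{1}{8}\right) 6 = \frac{1}{8} \cdot 6 = \frac{3}{4} \approx 0.75$)
$\left(-62 - \left(-3 + O\right)\right)^{2} = \left(-62 + \left(3 - \frac{3}{4}\right)\right)^{2} = \left(-62 + \frac{9}{4}\right)^{2} = \left(- \frac{239}{4}\right)^{2} = \frac{57121}{16}$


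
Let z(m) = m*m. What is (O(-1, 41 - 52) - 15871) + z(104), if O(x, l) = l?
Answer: -5066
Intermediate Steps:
z(m) = m²
(O(-1, 41 - 52) - 15871) + z(104) = ((41 - 52) - 15871) + 104² = (-11 - 15871) + 10816 = -15882 + 10816 = -5066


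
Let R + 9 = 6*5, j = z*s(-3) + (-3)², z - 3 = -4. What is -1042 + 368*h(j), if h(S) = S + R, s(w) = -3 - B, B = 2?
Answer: 11838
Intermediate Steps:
z = -1 (z = 3 - 4 = -1)
s(w) = -5 (s(w) = -3 - 1*2 = -3 - 2 = -5)
j = 14 (j = -1*(-5) + (-3)² = 5 + 9 = 14)
R = 21 (R = -9 + 6*5 = -9 + 30 = 21)
h(S) = 21 + S (h(S) = S + 21 = 21 + S)
-1042 + 368*h(j) = -1042 + 368*(21 + 14) = -1042 + 368*35 = -1042 + 12880 = 11838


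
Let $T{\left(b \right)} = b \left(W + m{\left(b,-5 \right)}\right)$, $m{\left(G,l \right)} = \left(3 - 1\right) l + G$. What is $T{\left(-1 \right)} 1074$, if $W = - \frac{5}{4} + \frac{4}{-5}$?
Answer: $\frac{140157}{10} \approx 14016.0$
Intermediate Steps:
$m{\left(G,l \right)} = G + 2 l$ ($m{\left(G,l \right)} = \left(3 - 1\right) l + G = 2 l + G = G + 2 l$)
$W = - \frac{41}{20}$ ($W = \left(-5\right) \frac{1}{4} + 4 \left(- \frac{1}{5}\right) = - \frac{5}{4} - \frac{4}{5} = - \frac{41}{20} \approx -2.05$)
$T{\left(b \right)} = b \left(- \frac{241}{20} + b\right)$ ($T{\left(b \right)} = b \left(- \frac{41}{20} + \left(b + 2 \left(-5\right)\right)\right) = b \left(- \frac{41}{20} + \left(b - 10\right)\right) = b \left(- \frac{41}{20} + \left(-10 + b\right)\right) = b \left(- \frac{241}{20} + b\right)$)
$T{\left(-1 \right)} 1074 = \frac{1}{20} \left(-1\right) \left(-241 + 20 \left(-1\right)\right) 1074 = \frac{1}{20} \left(-1\right) \left(-241 - 20\right) 1074 = \frac{1}{20} \left(-1\right) \left(-261\right) 1074 = \frac{261}{20} \cdot 1074 = \frac{140157}{10}$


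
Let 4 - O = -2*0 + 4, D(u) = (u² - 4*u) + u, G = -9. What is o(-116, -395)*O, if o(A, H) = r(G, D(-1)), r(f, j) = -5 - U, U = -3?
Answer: 0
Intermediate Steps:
D(u) = u² - 3*u
r(f, j) = -2 (r(f, j) = -5 - 1*(-3) = -5 + 3 = -2)
o(A, H) = -2
O = 0 (O = 4 - (-2*0 + 4) = 4 - (0 + 4) = 4 - 1*4 = 4 - 4 = 0)
o(-116, -395)*O = -2*0 = 0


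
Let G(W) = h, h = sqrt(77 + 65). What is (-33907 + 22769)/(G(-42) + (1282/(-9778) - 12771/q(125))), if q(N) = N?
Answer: 212769403774813000/1927705016536593 + 2079875400765625*sqrt(142)/1927705016536593 ≈ 123.23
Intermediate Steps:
h = sqrt(142) ≈ 11.916
G(W) = sqrt(142)
(-33907 + 22769)/(G(-42) + (1282/(-9778) - 12771/q(125))) = (-33907 + 22769)/(sqrt(142) + (1282/(-9778) - 12771/125)) = -11138/(sqrt(142) + (1282*(-1/9778) - 12771*1/125)) = -11138/(sqrt(142) + (-641/4889 - 12771/125)) = -11138/(sqrt(142) - 62517544/611125) = -11138/(-62517544/611125 + sqrt(142))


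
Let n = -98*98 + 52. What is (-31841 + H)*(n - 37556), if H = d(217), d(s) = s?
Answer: 1489743392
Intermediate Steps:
n = -9552 (n = -9604 + 52 = -9552)
H = 217
(-31841 + H)*(n - 37556) = (-31841 + 217)*(-9552 - 37556) = -31624*(-47108) = 1489743392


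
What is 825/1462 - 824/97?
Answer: -1124663/141814 ≈ -7.9305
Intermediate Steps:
825/1462 - 824/97 = -1124663/141814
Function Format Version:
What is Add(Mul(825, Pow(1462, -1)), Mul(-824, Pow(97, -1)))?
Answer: Rational(-1124663, 141814) ≈ -7.9305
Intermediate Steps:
Add(Mul(825, Pow(1462, -1)), Mul(-824, Pow(97, -1))) = Add(Mul(825, Rational(1, 1462)), Mul(-824, Rational(1, 97))) = Add(Rational(825, 1462), Rational(-824, 97)) = Rational(-1124663, 141814)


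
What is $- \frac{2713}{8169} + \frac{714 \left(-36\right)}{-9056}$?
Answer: $\frac{23175881}{9247308} \approx 2.5062$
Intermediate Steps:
$- \frac{2713}{8169} + \frac{714 \left(-36\right)}{-9056} = \left(-2713\right) \frac{1}{8169} - - \frac{3213}{1132} = - \frac{2713}{8169} + \frac{3213}{1132} = \frac{23175881}{9247308}$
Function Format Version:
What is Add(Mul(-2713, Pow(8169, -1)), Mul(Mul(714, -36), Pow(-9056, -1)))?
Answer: Rational(23175881, 9247308) ≈ 2.5062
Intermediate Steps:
Add(Mul(-2713, Pow(8169, -1)), Mul(Mul(714, -36), Pow(-9056, -1))) = Add(Mul(-2713, Rational(1, 8169)), Mul(-25704, Rational(-1, 9056))) = Add(Rational(-2713, 8169), Rational(3213, 1132)) = Rational(23175881, 9247308)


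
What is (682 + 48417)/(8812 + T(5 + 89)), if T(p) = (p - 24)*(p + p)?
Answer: 49099/21972 ≈ 2.2346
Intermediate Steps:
T(p) = 2*p*(-24 + p) (T(p) = (-24 + p)*(2*p) = 2*p*(-24 + p))
(682 + 48417)/(8812 + T(5 + 89)) = (682 + 48417)/(8812 + 2*(5 + 89)*(-24 + (5 + 89))) = 49099/(8812 + 2*94*(-24 + 94)) = 49099/(8812 + 2*94*70) = 49099/(8812 + 13160) = 49099/21972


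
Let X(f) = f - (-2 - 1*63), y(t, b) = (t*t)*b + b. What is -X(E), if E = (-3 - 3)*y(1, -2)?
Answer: -89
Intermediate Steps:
y(t, b) = b + b*t² (y(t, b) = t²*b + b = b*t² + b = b + b*t²)
E = 24 (E = (-3 - 3)*(-2*(1 + 1²)) = -(-12)*(1 + 1) = -(-12)*2 = -6*(-4) = 24)
X(f) = 65 + f (X(f) = f - (-2 - 63) = f - 1*(-65) = f + 65 = 65 + f)
-X(E) = -(65 + 24) = -1*89 = -89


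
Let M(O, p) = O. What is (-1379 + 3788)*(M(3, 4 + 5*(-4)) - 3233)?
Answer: -7781070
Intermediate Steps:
(-1379 + 3788)*(M(3, 4 + 5*(-4)) - 3233) = (-1379 + 3788)*(3 - 3233) = 2409*(-3230) = -7781070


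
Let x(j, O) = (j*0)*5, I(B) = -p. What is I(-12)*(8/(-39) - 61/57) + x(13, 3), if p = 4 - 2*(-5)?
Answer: 4410/247 ≈ 17.854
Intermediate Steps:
p = 14 (p = 4 + 10 = 14)
I(B) = -14 (I(B) = -1*14 = -14)
x(j, O) = 0 (x(j, O) = 0*5 = 0)
I(-12)*(8/(-39) - 61/57) + x(13, 3) = -14*(8/(-39) - 61/57) + 0 = -14*(8*(-1/39) - 61*1/57) + 0 = -14*(-8/39 - 61/57) + 0 = -14*(-315/247) + 0 = 4410/247 + 0 = 4410/247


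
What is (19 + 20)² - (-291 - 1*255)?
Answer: 2067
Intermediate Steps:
(19 + 20)² - (-291 - 1*255) = 39² - (-291 - 255) = 1521 - 1*(-546) = 1521 + 546 = 2067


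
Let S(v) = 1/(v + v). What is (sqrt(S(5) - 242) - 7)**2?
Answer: (70 - I*sqrt(24190))**2/100 ≈ -192.9 - 217.74*I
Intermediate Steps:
S(v) = 1/(2*v)
(sqrt(S(5) - 242) - 7)**2 = (sqrt((1/2)/5 - 242) - 7)**2 = (sqrt((1/2)*(1/5) - 242) - 7)**2 = (sqrt(1/10 - 242) - 7)**2 = (sqrt(-2419/10) - 7)**2 = (I*sqrt(24190)/10 - 7)**2 = (-7 + I*sqrt(24190)/10)**2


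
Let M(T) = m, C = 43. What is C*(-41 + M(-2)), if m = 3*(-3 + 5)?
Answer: -1505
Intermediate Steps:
m = 6 (m = 3*2 = 6)
M(T) = 6
C*(-41 + M(-2)) = 43*(-41 + 6) = 43*(-35) = -1505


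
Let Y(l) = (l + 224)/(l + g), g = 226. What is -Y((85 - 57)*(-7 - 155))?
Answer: -2156/2155 ≈ -1.0005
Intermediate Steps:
Y(l) = (224 + l)/(226 + l) (Y(l) = (l + 224)/(l + 226) = (224 + l)/(226 + l))
-Y((85 - 57)*(-7 - 155)) = -(224 + (85 - 57)*(-7 - 155))/(226 + (85 - 57)*(-7 - 155)) = -(224 + 28*(-162))/(226 + 28*(-162)) = -(224 - 4536)/(226 - 4536) = -(-4312)/(-4310) = -(-1)*(-4312)/4310 = -1*2156/2155 = -2156/2155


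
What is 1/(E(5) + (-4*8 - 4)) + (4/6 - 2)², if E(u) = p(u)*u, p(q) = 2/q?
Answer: 535/306 ≈ 1.7484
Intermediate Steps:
E(u) = 2 (E(u) = (2/u)*u = 2)
1/(E(5) + (-4*8 - 4)) + (4/6 - 2)² = 1/(2 + (-4*8 - 4)) + (4/6 - 2)² = 1/(2 + (-32 - 4)) + (4*(⅙) - 2)² = 1/(2 - 36) + (⅔ - 2)² = 1/(-34) + (-4/3)² = -1/34 + 16/9 = 535/306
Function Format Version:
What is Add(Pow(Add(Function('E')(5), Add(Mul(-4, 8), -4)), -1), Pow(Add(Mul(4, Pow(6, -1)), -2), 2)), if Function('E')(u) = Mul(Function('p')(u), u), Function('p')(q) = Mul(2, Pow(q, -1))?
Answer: Rational(535, 306) ≈ 1.7484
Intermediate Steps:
Function('E')(u) = 2 (Function('E')(u) = Mul(Mul(2, Pow(u, -1)), u) = 2)
Add(Pow(Add(Function('E')(5), Add(Mul(-4, 8), -4)), -1), Pow(Add(Mul(4, Pow(6, -1)), -2), 2)) = Add(Pow(Add(2, Add(Mul(-4, 8), -4)), -1), Pow(Add(Mul(4, Pow(6, -1)), -2), 2)) = Add(Pow(Add(2, Add(-32, -4)), -1), Pow(Add(Mul(4, Rational(1, 6)), -2), 2)) = Add(Pow(Add(2, -36), -1), Pow(Add(Rational(2, 3), -2), 2)) = Add(Pow(-34, -1), Pow(Rational(-4, 3), 2)) = Add(Rational(-1, 34), Rational(16, 9)) = Rational(535, 306)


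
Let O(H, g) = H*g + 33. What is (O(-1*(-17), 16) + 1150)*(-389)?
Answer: -565995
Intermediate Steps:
O(H, g) = 33 + H*g
(O(-1*(-17), 16) + 1150)*(-389) = ((33 - 1*(-17)*16) + 1150)*(-389) = ((33 + 17*16) + 1150)*(-389) = ((33 + 272) + 1150)*(-389) = (305 + 1150)*(-389) = 1455*(-389) = -565995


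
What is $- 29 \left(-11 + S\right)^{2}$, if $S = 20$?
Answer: $-2349$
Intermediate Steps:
$- 29 \left(-11 + S\right)^{2} = - 29 \left(-11 + 20\right)^{2} = - 29 \cdot 9^{2} = \left(-29\right) 81 = -2349$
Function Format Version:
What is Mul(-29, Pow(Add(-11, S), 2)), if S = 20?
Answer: -2349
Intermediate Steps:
Mul(-29, Pow(Add(-11, S), 2)) = Mul(-29, Pow(Add(-11, 20), 2)) = Mul(-29, Pow(9, 2)) = Mul(-29, 81) = -2349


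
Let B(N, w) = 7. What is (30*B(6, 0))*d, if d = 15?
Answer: 3150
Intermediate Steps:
(30*B(6, 0))*d = (30*7)*15 = 210*15 = 3150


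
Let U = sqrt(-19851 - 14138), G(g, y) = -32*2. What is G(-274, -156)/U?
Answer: 64*I*sqrt(33989)/33989 ≈ 0.34715*I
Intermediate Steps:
G(g, y) = -64
U = I*sqrt(33989) (U = sqrt(-33989) = I*sqrt(33989) ≈ 184.36*I)
G(-274, -156)/U = -64*(-I*sqrt(33989)/33989) = -(-64)*I*sqrt(33989)/33989 = 64*I*sqrt(33989)/33989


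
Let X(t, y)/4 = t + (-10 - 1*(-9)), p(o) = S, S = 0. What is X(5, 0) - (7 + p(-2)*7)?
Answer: 9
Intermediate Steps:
p(o) = 0
X(t, y) = -4 + 4*t (X(t, y) = 4*(t + (-10 - 1*(-9))) = 4*(t + (-10 + 9)) = 4*(t - 1) = 4*(-1 + t) = -4 + 4*t)
X(5, 0) - (7 + p(-2)*7) = (-4 + 4*5) - (7 + 0*7) = (-4 + 20) - (7 + 0) = 16 - 1*7 = 16 - 7 = 9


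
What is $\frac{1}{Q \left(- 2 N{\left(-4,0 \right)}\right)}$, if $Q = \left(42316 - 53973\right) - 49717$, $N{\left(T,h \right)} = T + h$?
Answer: $- \frac{1}{490992} \approx -2.0367 \cdot 10^{-6}$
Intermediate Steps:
$Q = -61374$ ($Q = -11657 - 49717 = -61374$)
$\frac{1}{Q \left(- 2 N{\left(-4,0 \right)}\right)} = \frac{1}{\left(-61374\right) \left(- 2 \left(-4 + 0\right)\right)} = \frac{1}{\left(-61374\right) \left(\left(-2\right) \left(-4\right)\right)} = \frac{1}{\left(-61374\right) 8} = \frac{1}{-490992} = - \frac{1}{490992}$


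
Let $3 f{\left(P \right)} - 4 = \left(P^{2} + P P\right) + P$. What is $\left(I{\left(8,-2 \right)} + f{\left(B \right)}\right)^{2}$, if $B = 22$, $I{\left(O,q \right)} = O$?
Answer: $\frac{1036324}{9} \approx 1.1515 \cdot 10^{5}$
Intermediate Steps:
$f{\left(P \right)} = \frac{4}{3} + \frac{P}{3} + \frac{2 P^{2}}{3}$ ($f{\left(P \right)} = \frac{4}{3} + \frac{\left(P^{2} + P P\right) + P}{3} = \frac{4}{3} + \frac{\left(P^{2} + P^{2}\right) + P}{3} = \frac{4}{3} + \frac{2 P^{2} + P}{3} = \frac{4}{3} + \frac{P + 2 P^{2}}{3} = \frac{4}{3} + \left(\frac{P}{3} + \frac{2 P^{2}}{3}\right) = \frac{4}{3} + \frac{P}{3} + \frac{2 P^{2}}{3}$)
$\left(I{\left(8,-2 \right)} + f{\left(B \right)}\right)^{2} = \left(8 + \left(\frac{4}{3} + \frac{1}{3} \cdot 22 + \frac{2 \cdot 22^{2}}{3}\right)\right)^{2} = \left(8 + \left(\frac{4}{3} + \frac{22}{3} + \frac{2}{3} \cdot 484\right)\right)^{2} = \left(8 + \left(\frac{4}{3} + \frac{22}{3} + \frac{968}{3}\right)\right)^{2} = \left(8 + \frac{994}{3}\right)^{2} = \left(\frac{1018}{3}\right)^{2} = \frac{1036324}{9}$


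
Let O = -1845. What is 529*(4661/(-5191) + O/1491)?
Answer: -2914251478/2579927 ≈ -1129.6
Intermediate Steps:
529*(4661/(-5191) + O/1491) = 529*(4661/(-5191) - 1845/1491) = 529*(4661*(-1/5191) - 1845*1/1491) = 529*(-4661/5191 - 615/497) = 529*(-5508982/2579927) = -2914251478/2579927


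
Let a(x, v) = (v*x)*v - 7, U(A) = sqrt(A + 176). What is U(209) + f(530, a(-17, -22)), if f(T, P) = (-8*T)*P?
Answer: 34916400 + sqrt(385) ≈ 3.4916e+7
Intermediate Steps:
U(A) = sqrt(176 + A)
a(x, v) = -7 + x*v**2 (a(x, v) = x*v**2 - 7 = -7 + x*v**2)
f(T, P) = -8*P*T
U(209) + f(530, a(-17, -22)) = sqrt(176 + 209) - 8*(-7 - 17*(-22)**2)*530 = sqrt(385) - 8*(-7 - 17*484)*530 = sqrt(385) - 8*(-7 - 8228)*530 = sqrt(385) - 8*(-8235)*530 = sqrt(385) + 34916400 = 34916400 + sqrt(385)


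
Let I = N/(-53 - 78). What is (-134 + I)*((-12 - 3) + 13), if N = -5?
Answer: 35098/131 ≈ 267.92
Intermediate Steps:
I = 5/131 (I = -5/(-53 - 78) = -5/(-131) = -5*(-1/131) = 5/131 ≈ 0.038168)
(-134 + I)*((-12 - 3) + 13) = (-134 + 5/131)*((-12 - 3) + 13) = -17549*(-15 + 13)/131 = -17549/131*(-2) = 35098/131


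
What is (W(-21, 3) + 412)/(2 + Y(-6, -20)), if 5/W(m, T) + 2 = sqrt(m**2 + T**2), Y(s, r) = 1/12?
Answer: 1102572/5575 + 18*sqrt(2)/223 ≈ 197.89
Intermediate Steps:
Y(s, r) = 1/12
W(m, T) = 5/(-2 + sqrt(T**2 + m**2)) (W(m, T) = 5/(-2 + sqrt(m**2 + T**2)) = 5/(-2 + sqrt(T**2 + m**2)))
(W(-21, 3) + 412)/(2 + Y(-6, -20)) = (5/(-2 + sqrt(3**2 + (-21)**2)) + 412)/(2 + 1/12) = (5/(-2 + sqrt(9 + 441)) + 412)/(25/12) = (5/(-2 + sqrt(450)) + 412)*(12/25) = (5/(-2 + 15*sqrt(2)) + 412)*(12/25) = (412 + 5/(-2 + 15*sqrt(2)))*(12/25) = 4944/25 + 12/(5*(-2 + 15*sqrt(2)))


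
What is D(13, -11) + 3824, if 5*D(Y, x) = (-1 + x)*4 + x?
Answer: 19061/5 ≈ 3812.2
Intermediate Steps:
D(Y, x) = -4/5 + x (D(Y, x) = ((-1 + x)*4 + x)/5 = ((-4 + 4*x) + x)/5 = (-4 + 5*x)/5 = -4/5 + x)
D(13, -11) + 3824 = (-4/5 - 11) + 3824 = -59/5 + 3824 = 19061/5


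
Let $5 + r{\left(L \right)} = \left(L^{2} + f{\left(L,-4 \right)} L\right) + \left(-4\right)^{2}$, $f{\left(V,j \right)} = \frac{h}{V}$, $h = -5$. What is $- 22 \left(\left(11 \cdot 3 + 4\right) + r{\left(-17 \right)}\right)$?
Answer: $-7304$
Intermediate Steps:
$f{\left(V,j \right)} = - \frac{5}{V}$
$r{\left(L \right)} = 6 + L^{2}$ ($r{\left(L \right)} = -5 + \left(\left(L^{2} + - \frac{5}{L} L\right) + \left(-4\right)^{2}\right) = -5 + \left(\left(L^{2} - 5\right) + 16\right) = -5 + \left(\left(-5 + L^{2}\right) + 16\right) = -5 + \left(11 + L^{2}\right) = 6 + L^{2}$)
$- 22 \left(\left(11 \cdot 3 + 4\right) + r{\left(-17 \right)}\right) = - 22 \left(\left(11 \cdot 3 + 4\right) + \left(6 + \left(-17\right)^{2}\right)\right) = - 22 \left(\left(33 + 4\right) + \left(6 + 289\right)\right) = - 22 \left(37 + 295\right) = \left(-22\right) 332 = -7304$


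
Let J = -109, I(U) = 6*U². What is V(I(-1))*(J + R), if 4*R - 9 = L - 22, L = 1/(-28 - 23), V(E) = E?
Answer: -11450/17 ≈ -673.53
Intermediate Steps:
L = -1/51 (L = 1/(-51) = -1/51 ≈ -0.019608)
R = -166/51 (R = 9/4 + (-1/51 - 22)/4 = 9/4 + (¼)*(-1123/51) = 9/4 - 1123/204 = -166/51 ≈ -3.2549)
V(I(-1))*(J + R) = (6*(-1)²)*(-109 - 166/51) = (6*1)*(-5725/51) = 6*(-5725/51) = -11450/17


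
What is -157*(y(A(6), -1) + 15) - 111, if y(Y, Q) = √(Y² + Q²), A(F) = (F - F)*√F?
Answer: -2623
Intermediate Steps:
A(F) = 0 (A(F) = 0*√F = 0)
y(Y, Q) = √(Q² + Y²)
-157*(y(A(6), -1) + 15) - 111 = -157*(√((-1)² + 0²) + 15) - 111 = -157*(√(1 + 0) + 15) - 111 = -157*(√1 + 15) - 111 = -157*(1 + 15) - 111 = -157*16 - 111 = -2512 - 111 = -2623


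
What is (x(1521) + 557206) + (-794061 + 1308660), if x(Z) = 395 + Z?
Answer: 1073721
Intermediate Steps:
(x(1521) + 557206) + (-794061 + 1308660) = ((395 + 1521) + 557206) + (-794061 + 1308660) = (1916 + 557206) + 514599 = 559122 + 514599 = 1073721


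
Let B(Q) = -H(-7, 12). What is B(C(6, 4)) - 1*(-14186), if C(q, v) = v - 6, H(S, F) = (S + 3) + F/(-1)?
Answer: 14202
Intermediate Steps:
H(S, F) = 3 + S - F (H(S, F) = (3 + S) + F*(-1) = (3 + S) - F = 3 + S - F)
C(q, v) = -6 + v
B(Q) = 16 (B(Q) = -(3 - 7 - 1*12) = -(3 - 7 - 12) = -1*(-16) = 16)
B(C(6, 4)) - 1*(-14186) = 16 - 1*(-14186) = 16 + 14186 = 14202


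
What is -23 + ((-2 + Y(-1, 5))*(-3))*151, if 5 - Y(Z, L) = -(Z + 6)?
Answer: -3647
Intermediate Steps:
Y(Z, L) = 11 + Z (Y(Z, L) = 5 - (-1)*(Z + 6) = 5 - (-1)*(6 + Z) = 5 - (-6 - Z) = 5 + (6 + Z) = 11 + Z)
-23 + ((-2 + Y(-1, 5))*(-3))*151 = -23 + ((-2 + (11 - 1))*(-3))*151 = -23 + ((-2 + 10)*(-3))*151 = -23 + (8*(-3))*151 = -23 - 24*151 = -23 - 3624 = -3647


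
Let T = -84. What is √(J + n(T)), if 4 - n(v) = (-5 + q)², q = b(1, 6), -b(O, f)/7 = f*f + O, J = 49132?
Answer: 4*I*√1285 ≈ 143.39*I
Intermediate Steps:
b(O, f) = -7*O - 7*f² (b(O, f) = -7*(f*f + O) = -7*(f² + O) = -7*(O + f²) = -7*O - 7*f²)
q = -259 (q = -7*1 - 7*6² = -7 - 7*36 = -7 - 252 = -259)
n(v) = -69692 (n(v) = 4 - (-5 - 259)² = 4 - 1*(-264)² = 4 - 1*69696 = 4 - 69696 = -69692)
√(J + n(T)) = √(49132 - 69692) = √(-20560) = 4*I*√1285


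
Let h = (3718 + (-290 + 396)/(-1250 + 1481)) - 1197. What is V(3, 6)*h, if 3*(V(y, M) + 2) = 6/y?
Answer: -2329828/693 ≈ -3361.9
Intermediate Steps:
V(y, M) = -2 + 2/y (V(y, M) = -2 + (6/y)/3 = -2 + 2/y)
h = 582457/231 (h = (3718 + 106/231) - 1197 = 858964/231 - 1197 = 582457/231 ≈ 2521.5)
V(3, 6)*h = (-2 + 2/3)*(582457/231) = (-2 + 2*(⅓))*(582457/231) = (-2 + ⅔)*(582457/231) = -4/3*582457/231 = -2329828/693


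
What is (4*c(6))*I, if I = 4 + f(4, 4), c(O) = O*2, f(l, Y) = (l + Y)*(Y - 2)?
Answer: 960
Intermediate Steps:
f(l, Y) = (-2 + Y)*(Y + l) (f(l, Y) = (Y + l)*(-2 + Y) = (-2 + Y)*(Y + l))
c(O) = 2*O
I = 20 (I = 4 + (4² - 2*4 - 2*4 + 4*4) = 4 + (16 - 8 - 8 + 16) = 4 + 16 = 20)
(4*c(6))*I = (4*(2*6))*20 = (4*12)*20 = 48*20 = 960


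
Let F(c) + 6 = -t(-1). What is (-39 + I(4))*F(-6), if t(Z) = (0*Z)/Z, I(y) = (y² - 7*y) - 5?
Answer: 336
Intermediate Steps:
I(y) = -5 + y² - 7*y
t(Z) = 0 (t(Z) = 0/Z = 0)
F(c) = -6 (F(c) = -6 - 1*0 = -6 + 0 = -6)
(-39 + I(4))*F(-6) = (-39 + (-5 + 4² - 7*4))*(-6) = (-39 + (-5 + 16 - 28))*(-6) = (-39 - 17)*(-6) = -56*(-6) = 336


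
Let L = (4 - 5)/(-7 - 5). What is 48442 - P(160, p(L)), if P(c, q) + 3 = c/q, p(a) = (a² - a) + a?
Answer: 25405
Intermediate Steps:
L = 1/12 (L = -1/(-12) = -1*(-1/12) = 1/12 ≈ 0.083333)
p(a) = a²
P(c, q) = -3 + c/q
48442 - P(160, p(L)) = 48442 - (-3 + 160/((1/12)²)) = 48442 - (-3 + 160/(1/144)) = 48442 - (-3 + 160*144) = 48442 - (-3 + 23040) = 48442 - 1*23037 = 48442 - 23037 = 25405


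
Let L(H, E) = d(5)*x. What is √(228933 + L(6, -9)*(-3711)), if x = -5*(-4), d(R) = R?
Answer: I*√142167 ≈ 377.05*I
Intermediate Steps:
x = 20
L(H, E) = 100 (L(H, E) = 5*20 = 100)
√(228933 + L(6, -9)*(-3711)) = √(228933 + 100*(-3711)) = √(228933 - 371100) = √(-142167) = I*√142167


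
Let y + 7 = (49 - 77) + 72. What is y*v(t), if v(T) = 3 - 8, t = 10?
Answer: -185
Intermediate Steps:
y = 37 (y = -7 + ((49 - 77) + 72) = -7 + (-28 + 72) = -7 + 44 = 37)
v(T) = -5
y*v(t) = 37*(-5) = -185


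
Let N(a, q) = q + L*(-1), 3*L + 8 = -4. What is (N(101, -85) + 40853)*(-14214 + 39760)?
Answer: 1041561512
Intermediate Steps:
L = -4 (L = -8/3 + (⅓)*(-4) = -8/3 - 4/3 = -4)
N(a, q) = 4 + q (N(a, q) = q - 4*(-1) = q + 4 = 4 + q)
(N(101, -85) + 40853)*(-14214 + 39760) = ((4 - 85) + 40853)*(-14214 + 39760) = (-81 + 40853)*25546 = 40772*25546 = 1041561512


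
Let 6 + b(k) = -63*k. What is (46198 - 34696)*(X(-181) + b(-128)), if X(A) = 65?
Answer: 93430746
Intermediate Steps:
b(k) = -6 - 63*k
(46198 - 34696)*(X(-181) + b(-128)) = (46198 - 34696)*(65 + (-6 - 63*(-128))) = 11502*(65 + (-6 + 8064)) = 11502*(65 + 8058) = 11502*8123 = 93430746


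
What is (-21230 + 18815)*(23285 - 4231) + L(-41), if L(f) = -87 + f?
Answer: -46015538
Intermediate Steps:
(-21230 + 18815)*(23285 - 4231) + L(-41) = (-21230 + 18815)*(23285 - 4231) + (-87 - 41) = -2415*19054 - 128 = -46015410 - 128 = -46015538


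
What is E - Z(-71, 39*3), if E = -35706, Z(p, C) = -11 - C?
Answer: -35578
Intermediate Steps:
E - Z(-71, 39*3) = -35706 - (-11 - 39*3) = -35706 - (-11 - 1*117) = -35706 - (-11 - 117) = -35706 - 1*(-128) = -35706 + 128 = -35578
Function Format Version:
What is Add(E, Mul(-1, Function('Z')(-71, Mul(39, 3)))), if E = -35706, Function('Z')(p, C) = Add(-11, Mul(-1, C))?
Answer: -35578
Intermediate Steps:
Add(E, Mul(-1, Function('Z')(-71, Mul(39, 3)))) = Add(-35706, Mul(-1, Add(-11, Mul(-1, Mul(39, 3))))) = Add(-35706, Mul(-1, Add(-11, Mul(-1, 117)))) = Add(-35706, Mul(-1, Add(-11, -117))) = Add(-35706, Mul(-1, -128)) = Add(-35706, 128) = -35578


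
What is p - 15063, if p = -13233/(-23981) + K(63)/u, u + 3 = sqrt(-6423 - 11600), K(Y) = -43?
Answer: -6513381968691/432425392 + 43*I*sqrt(18023)/18032 ≈ -15062.0 + 0.32014*I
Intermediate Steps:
u = -3 + I*sqrt(18023) (u = -3 + sqrt(-6423 - 11600) = -3 + sqrt(-18023) = -3 + I*sqrt(18023) ≈ -3.0 + 134.25*I)
p = 13233/23981 - 43/(-3 + I*sqrt(18023)) (p = -13233/(-23981) - 43/(-3 + I*sqrt(18023)) = -13233*(-1/23981) - 43/(-3 + I*sqrt(18023)) = 13233/23981 - 43/(-3 + I*sqrt(18023)) ≈ 0.55897 + 0.32014*I)
p - 15063 = (241711005/432425392 + 43*I*sqrt(18023)/18032) - 15063 = -6513381968691/432425392 + 43*I*sqrt(18023)/18032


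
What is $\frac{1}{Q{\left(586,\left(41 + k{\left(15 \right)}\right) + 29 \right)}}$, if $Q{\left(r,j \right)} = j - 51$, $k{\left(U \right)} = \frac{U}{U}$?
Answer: $\frac{1}{20} \approx 0.05$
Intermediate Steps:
$k{\left(U \right)} = 1$
$Q{\left(r,j \right)} = -51 + j$ ($Q{\left(r,j \right)} = j - 51 = -51 + j$)
$\frac{1}{Q{\left(586,\left(41 + k{\left(15 \right)}\right) + 29 \right)}} = \frac{1}{-51 + \left(\left(41 + 1\right) + 29\right)} = \frac{1}{-51 + \left(42 + 29\right)} = \frac{1}{-51 + 71} = \frac{1}{20}$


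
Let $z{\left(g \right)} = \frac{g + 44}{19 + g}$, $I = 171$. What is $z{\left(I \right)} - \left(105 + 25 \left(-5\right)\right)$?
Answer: $\frac{803}{38} \approx 21.132$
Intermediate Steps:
$z{\left(g \right)} = \frac{44 + g}{19 + g}$
$z{\left(I \right)} - \left(105 + 25 \left(-5\right)\right) = \frac{44 + 171}{19 + 171} - \left(105 + 25 \left(-5\right)\right) = \frac{1}{190} \cdot 215 - \left(105 - 125\right) = \frac{1}{190} \cdot 215 - -20 = \frac{43}{38} + 20 = \frac{803}{38}$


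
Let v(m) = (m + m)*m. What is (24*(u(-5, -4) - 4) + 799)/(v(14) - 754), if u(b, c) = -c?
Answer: -799/362 ≈ -2.2072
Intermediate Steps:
v(m) = 2*m² (v(m) = (2*m)*m = 2*m²)
(24*(u(-5, -4) - 4) + 799)/(v(14) - 754) = (24*(-1*(-4) - 4) + 799)/(2*14² - 754) = (24*(4 - 4) + 799)/(2*196 - 754) = (24*0 + 799)/(392 - 754) = (0 + 799)/(-362) = 799*(-1/362) = -799/362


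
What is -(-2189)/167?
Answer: 2189/167 ≈ 13.108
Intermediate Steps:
-(-2189)/167 = -11*(-199/167) = 2189/167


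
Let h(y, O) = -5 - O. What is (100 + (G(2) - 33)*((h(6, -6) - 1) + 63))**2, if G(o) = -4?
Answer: 4977361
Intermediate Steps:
(100 + (G(2) - 33)*((h(6, -6) - 1) + 63))**2 = (100 + (-4 - 33)*(((-5 - 1*(-6)) - 1) + 63))**2 = (100 - 37*(((-5 + 6) - 1) + 63))**2 = (100 - 37*((1 - 1) + 63))**2 = (100 - 37*(0 + 63))**2 = (100 - 37*63)**2 = (100 - 2331)**2 = (-2231)**2 = 4977361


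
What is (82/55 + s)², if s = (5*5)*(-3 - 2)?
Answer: 46144849/3025 ≈ 15255.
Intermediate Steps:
s = -125 (s = 25*(-5) = -125)
(82/55 + s)² = (82/55 - 125)² = (-6793/55)² = 46144849/3025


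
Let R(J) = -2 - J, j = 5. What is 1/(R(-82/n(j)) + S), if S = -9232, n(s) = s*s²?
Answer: -125/1154168 ≈ -0.00010830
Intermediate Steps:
n(s) = s³
1/(R(-82/n(j)) + S) = 1/((-2 - (-82)/(5³)) - 9232) = 1/((-2 - (-82)/125) - 9232) = 1/((-2 - 1*(-82/125)) - 9232) = 1/((-2 + 82/125) - 9232) = 1/(-168/125 - 9232) = 1/(-1154168/125) = -125/1154168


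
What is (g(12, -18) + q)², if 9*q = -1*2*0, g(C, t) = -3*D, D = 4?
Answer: 144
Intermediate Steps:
g(C, t) = -12 (g(C, t) = -3*4 = -12)
q = 0 (q = (-1*2*0)/9 = (-2*0)/9 = (⅑)*0 = 0)
(g(12, -18) + q)² = (-12 + 0)² = (-12)² = 144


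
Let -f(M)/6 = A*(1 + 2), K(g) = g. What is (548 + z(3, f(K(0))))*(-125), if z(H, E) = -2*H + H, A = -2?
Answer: -68125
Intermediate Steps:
f(M) = 36 (f(M) = -(-12)*(1 + 2) = -(-12)*3 = -6*(-6) = 36)
z(H, E) = -H
(548 + z(3, f(K(0))))*(-125) = (548 - 1*3)*(-125) = (548 - 3)*(-125) = 545*(-125) = -68125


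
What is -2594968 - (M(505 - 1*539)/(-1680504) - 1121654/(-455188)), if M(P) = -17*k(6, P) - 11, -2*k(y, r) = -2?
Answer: -8861653316027084/3414934173 ≈ -2.5950e+6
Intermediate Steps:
k(y, r) = 1 (k(y, r) = -1/2*(-2) = 1)
M(P) = -28 (M(P) = -17*1 - 11 = -17 - 11 = -28)
-2594968 - (M(505 - 1*539)/(-1680504) - 1121654/(-455188)) = -2594968 - (-28/(-1680504) - 1121654/(-455188)) = -2594968 - (-28*(-1/1680504) - 1121654*(-1/455188)) = -2594968 - (1/60018 + 560827/227594) = -2594968 - 1*8414985620/3414934173 = -2594968 - 8414985620/3414934173 = -8861653316027084/3414934173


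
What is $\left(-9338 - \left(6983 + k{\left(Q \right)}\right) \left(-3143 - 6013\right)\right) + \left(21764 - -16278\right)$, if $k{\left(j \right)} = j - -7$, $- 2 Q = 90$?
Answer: $63617124$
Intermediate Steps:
$Q = -45$ ($Q = \left(- \frac{1}{2}\right) 90 = -45$)
$k{\left(j \right)} = 7 + j$ ($k{\left(j \right)} = j + 7 = 7 + j$)
$\left(-9338 - \left(6983 + k{\left(Q \right)}\right) \left(-3143 - 6013\right)\right) + \left(21764 - -16278\right) = \left(-9338 - \left(6983 + \left(7 - 45\right)\right) \left(-3143 - 6013\right)\right) + \left(21764 - -16278\right) = \left(-9338 - \left(6983 - 38\right) \left(-9156\right)\right) + \left(21764 + 16278\right) = \left(-9338 - 6945 \left(-9156\right)\right) + 38042 = \left(-9338 - -63588420\right) + 38042 = \left(-9338 + 63588420\right) + 38042 = 63579082 + 38042 = 63617124$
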